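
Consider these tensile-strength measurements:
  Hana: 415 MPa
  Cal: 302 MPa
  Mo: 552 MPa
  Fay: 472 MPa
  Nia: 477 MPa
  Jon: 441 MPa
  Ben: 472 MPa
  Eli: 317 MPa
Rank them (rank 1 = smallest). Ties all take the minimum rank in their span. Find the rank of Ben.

5

Sorted (ascending): 302, 317, 415, 441, 472, 472, 477, 552
The 2 values of 472 occupy positions 5–6 → each gets rank 5.
Ben has value 472 MPa → rank 5.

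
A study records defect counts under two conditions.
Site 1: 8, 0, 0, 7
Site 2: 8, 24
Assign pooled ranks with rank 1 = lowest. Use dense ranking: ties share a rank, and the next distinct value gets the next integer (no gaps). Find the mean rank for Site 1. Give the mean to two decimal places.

Sorted (ascending): 0, 0, 7, 8, 8, 24
The 2 values of 0 share dense rank 1.
The 2 values of 8 share dense rank 3.
Remaining distinct values take the next consecutive integers.
Site 1 values → pooled ranks: 8→3, 0→1, 0→1, 7→2
Mean rank = (3 + 1 + 1 + 2) / 4 = 1.75

1.75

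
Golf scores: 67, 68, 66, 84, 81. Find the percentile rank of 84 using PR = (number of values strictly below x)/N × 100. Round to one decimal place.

80.0

N = 5.
Strictly below 84: 4. Equal to 84: 1.
PR = 4/5 × 100 = 80.0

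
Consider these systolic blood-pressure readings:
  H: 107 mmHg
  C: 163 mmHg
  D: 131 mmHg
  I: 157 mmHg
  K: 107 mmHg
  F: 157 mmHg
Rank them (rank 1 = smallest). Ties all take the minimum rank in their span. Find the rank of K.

1

Sorted (ascending): 107, 107, 131, 157, 157, 163
The 2 values of 107 occupy positions 1–2 → each gets rank 1.
The 2 values of 157 occupy positions 4–5 → each gets rank 4.
K has value 107 mmHg → rank 1.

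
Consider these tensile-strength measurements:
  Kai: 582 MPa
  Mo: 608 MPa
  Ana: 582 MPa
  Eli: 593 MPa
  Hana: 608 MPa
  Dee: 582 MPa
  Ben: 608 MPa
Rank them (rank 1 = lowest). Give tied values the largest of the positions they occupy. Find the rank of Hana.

Sorted (ascending): 582, 582, 582, 593, 608, 608, 608
The 3 values of 582 occupy positions 1–3 → each gets rank 3.
The 3 values of 608 occupy positions 5–7 → each gets rank 7.
Hana has value 608 MPa → rank 7.

7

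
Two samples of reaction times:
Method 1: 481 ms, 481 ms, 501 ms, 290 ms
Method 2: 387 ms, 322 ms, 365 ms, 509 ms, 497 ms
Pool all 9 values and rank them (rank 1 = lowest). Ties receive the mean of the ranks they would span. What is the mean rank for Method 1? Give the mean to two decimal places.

Sorted (ascending): 290, 322, 365, 387, 481, 481, 497, 501, 509
The 2 values of 481 occupy positions 5–6 → average rank (5+6)/2 = 5.5.
Method 1 values → pooled ranks: 481→5.5, 481→5.5, 501→8, 290→1
Mean rank = (5.5 + 5.5 + 8 + 1) / 4 = 5.00

5.00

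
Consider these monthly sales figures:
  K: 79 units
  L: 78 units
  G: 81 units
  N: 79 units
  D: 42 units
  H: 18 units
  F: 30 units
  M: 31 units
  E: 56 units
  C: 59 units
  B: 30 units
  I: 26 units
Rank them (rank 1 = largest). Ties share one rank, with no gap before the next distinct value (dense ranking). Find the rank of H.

10

Sorted (descending): 81, 79, 79, 78, 59, 56, 42, 31, 30, 30, 26, 18
The 2 values of 79 share dense rank 2.
The 2 values of 30 share dense rank 8.
Remaining distinct values take the next consecutive integers.
H has value 18 units → rank 10.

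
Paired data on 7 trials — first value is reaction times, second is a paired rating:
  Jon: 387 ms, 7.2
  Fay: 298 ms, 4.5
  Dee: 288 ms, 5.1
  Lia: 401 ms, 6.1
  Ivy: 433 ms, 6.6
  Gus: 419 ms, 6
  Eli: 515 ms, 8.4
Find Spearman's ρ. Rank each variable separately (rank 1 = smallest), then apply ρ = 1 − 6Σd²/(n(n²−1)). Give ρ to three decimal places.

Ranks of variable 1: 3, 2, 1, 4, 6, 5, 7
Ranks of variable 2: 6, 1, 2, 4, 5, 3, 7
d = r₁ − r₂: -3, 1, -1, 0, 1, 2, 0
d²: 9, 1, 1, 0, 1, 4, 0; Σd² = 16
ρ = 1 − 6·16/(7·48) = 1 − 96/336 = 0.714

0.714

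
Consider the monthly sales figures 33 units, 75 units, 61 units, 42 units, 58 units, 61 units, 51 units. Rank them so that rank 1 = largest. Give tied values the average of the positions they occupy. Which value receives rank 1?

75

Sorted (descending): 75, 61, 61, 58, 51, 42, 33
The 2 values of 61 occupy positions 2–3 → average rank (2+3)/2 = 2.5.
Rank 1 → value 75.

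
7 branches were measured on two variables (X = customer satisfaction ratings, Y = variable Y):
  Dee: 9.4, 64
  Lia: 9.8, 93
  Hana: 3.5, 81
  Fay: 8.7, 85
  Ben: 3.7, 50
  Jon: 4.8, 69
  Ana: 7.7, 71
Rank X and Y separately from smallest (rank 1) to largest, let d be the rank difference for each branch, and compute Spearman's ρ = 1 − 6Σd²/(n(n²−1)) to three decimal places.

0.393

Ranks of variable 1: 6, 7, 1, 5, 2, 3, 4
Ranks of variable 2: 2, 7, 5, 6, 1, 3, 4
d = r₁ − r₂: 4, 0, -4, -1, 1, 0, 0
d²: 16, 0, 16, 1, 1, 0, 0; Σd² = 34
ρ = 1 − 6·34/(7·48) = 1 − 204/336 = 0.393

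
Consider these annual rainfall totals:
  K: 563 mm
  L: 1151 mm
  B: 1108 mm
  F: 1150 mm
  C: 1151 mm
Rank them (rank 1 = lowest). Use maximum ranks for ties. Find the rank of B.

Sorted (ascending): 563, 1108, 1150, 1151, 1151
The 2 values of 1151 occupy positions 4–5 → each gets rank 5.
B has value 1108 mm → rank 2.

2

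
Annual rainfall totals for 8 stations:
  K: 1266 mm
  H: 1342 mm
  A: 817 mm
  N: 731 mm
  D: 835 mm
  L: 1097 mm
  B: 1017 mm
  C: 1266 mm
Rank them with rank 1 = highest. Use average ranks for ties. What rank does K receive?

Sorted (descending): 1342, 1266, 1266, 1097, 1017, 835, 817, 731
The 2 values of 1266 occupy positions 2–3 → average rank (2+3)/2 = 2.5.
K has value 1266 mm → rank 2.5.

2.5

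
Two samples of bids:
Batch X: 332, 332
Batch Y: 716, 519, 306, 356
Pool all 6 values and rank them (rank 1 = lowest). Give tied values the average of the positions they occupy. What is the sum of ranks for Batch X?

5

Sorted (ascending): 306, 332, 332, 356, 519, 716
The 2 values of 332 occupy positions 2–3 → average rank (2+3)/2 = 2.5.
Batch X values → pooled ranks: 332→2.5, 332→2.5
Rank sum = 2.5 + 2.5 = 5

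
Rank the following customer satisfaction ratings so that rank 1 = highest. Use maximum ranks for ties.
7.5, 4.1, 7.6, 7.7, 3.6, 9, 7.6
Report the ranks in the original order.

5, 6, 4, 2, 7, 1, 4

Sorted (descending): 9, 7.7, 7.6, 7.6, 7.5, 4.1, 3.6
The 2 values of 7.6 occupy positions 3–4 → each gets rank 4.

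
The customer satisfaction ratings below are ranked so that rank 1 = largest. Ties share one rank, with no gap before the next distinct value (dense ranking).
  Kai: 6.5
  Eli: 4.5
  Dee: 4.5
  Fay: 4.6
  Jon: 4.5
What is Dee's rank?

3

Sorted (descending): 6.5, 4.6, 4.5, 4.5, 4.5
The 3 values of 4.5 share dense rank 3.
Remaining distinct values take the next consecutive integers.
Dee has value 4.5 → rank 3.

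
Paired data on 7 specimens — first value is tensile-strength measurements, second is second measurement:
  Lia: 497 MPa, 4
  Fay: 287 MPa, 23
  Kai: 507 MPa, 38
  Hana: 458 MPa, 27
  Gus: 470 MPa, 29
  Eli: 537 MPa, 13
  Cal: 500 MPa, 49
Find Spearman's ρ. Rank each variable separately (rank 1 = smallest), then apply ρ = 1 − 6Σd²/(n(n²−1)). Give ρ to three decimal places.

0.107

Ranks of variable 1: 4, 1, 6, 2, 3, 7, 5
Ranks of variable 2: 1, 3, 6, 4, 5, 2, 7
d = r₁ − r₂: 3, -2, 0, -2, -2, 5, -2
d²: 9, 4, 0, 4, 4, 25, 4; Σd² = 50
ρ = 1 − 6·50/(7·48) = 1 − 300/336 = 0.107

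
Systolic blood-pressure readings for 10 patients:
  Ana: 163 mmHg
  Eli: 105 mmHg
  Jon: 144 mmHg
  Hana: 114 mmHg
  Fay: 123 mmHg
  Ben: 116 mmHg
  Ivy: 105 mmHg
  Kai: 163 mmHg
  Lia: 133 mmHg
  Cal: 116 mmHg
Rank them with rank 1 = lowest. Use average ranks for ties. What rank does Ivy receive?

Sorted (ascending): 105, 105, 114, 116, 116, 123, 133, 144, 163, 163
The 2 values of 105 occupy positions 1–2 → average rank (1+2)/2 = 1.5.
The 2 values of 116 occupy positions 4–5 → average rank (4+5)/2 = 4.5.
The 2 values of 163 occupy positions 9–10 → average rank (9+10)/2 = 9.5.
Ivy has value 105 mmHg → rank 1.5.

1.5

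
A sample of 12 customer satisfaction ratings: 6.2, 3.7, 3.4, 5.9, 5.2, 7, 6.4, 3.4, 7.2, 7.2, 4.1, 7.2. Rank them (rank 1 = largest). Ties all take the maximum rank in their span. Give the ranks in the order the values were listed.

6, 10, 12, 7, 8, 4, 5, 12, 3, 3, 9, 3

Sorted (descending): 7.2, 7.2, 7.2, 7, 6.4, 6.2, 5.9, 5.2, 4.1, 3.7, 3.4, 3.4
The 3 values of 7.2 occupy positions 1–3 → each gets rank 3.
The 2 values of 3.4 occupy positions 11–12 → each gets rank 12.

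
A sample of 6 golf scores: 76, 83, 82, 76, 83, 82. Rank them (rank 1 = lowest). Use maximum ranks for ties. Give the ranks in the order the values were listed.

2, 6, 4, 2, 6, 4

Sorted (ascending): 76, 76, 82, 82, 83, 83
The 2 values of 76 occupy positions 1–2 → each gets rank 2.
The 2 values of 82 occupy positions 3–4 → each gets rank 4.
The 2 values of 83 occupy positions 5–6 → each gets rank 6.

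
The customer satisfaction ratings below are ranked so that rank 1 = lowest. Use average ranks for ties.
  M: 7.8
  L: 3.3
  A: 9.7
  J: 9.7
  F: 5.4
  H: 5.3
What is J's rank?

Sorted (ascending): 3.3, 5.3, 5.4, 7.8, 9.7, 9.7
The 2 values of 9.7 occupy positions 5–6 → average rank (5+6)/2 = 5.5.
J has value 9.7 → rank 5.5.

5.5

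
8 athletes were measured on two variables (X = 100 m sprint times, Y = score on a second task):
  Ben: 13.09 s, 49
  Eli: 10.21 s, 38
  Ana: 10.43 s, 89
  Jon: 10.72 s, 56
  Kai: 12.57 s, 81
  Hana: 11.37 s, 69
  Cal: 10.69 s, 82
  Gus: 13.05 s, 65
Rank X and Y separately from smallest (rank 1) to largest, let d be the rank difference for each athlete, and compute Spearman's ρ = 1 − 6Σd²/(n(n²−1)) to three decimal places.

Ranks of variable 1: 8, 1, 2, 4, 6, 5, 3, 7
Ranks of variable 2: 2, 1, 8, 3, 6, 5, 7, 4
d = r₁ − r₂: 6, 0, -6, 1, 0, 0, -4, 3
d²: 36, 0, 36, 1, 0, 0, 16, 9; Σd² = 98
ρ = 1 − 6·98/(8·63) = 1 − 588/504 = -0.167

-0.167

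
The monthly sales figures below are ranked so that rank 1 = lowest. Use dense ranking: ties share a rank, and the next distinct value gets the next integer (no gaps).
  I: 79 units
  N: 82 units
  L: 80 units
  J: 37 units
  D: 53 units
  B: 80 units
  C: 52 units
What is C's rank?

Sorted (ascending): 37, 52, 53, 79, 80, 80, 82
The 2 values of 80 share dense rank 5.
Remaining distinct values take the next consecutive integers.
C has value 52 units → rank 2.

2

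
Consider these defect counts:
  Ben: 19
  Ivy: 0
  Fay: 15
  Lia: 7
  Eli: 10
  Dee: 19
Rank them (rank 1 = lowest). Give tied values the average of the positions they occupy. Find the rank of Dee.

Sorted (ascending): 0, 7, 10, 15, 19, 19
The 2 values of 19 occupy positions 5–6 → average rank (5+6)/2 = 5.5.
Dee has value 19 → rank 5.5.

5.5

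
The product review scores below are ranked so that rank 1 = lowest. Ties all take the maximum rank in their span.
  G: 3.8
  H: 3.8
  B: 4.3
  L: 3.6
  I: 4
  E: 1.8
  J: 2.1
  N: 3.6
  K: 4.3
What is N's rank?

4

Sorted (ascending): 1.8, 2.1, 3.6, 3.6, 3.8, 3.8, 4, 4.3, 4.3
The 2 values of 3.6 occupy positions 3–4 → each gets rank 4.
The 2 values of 3.8 occupy positions 5–6 → each gets rank 6.
The 2 values of 4.3 occupy positions 8–9 → each gets rank 9.
N has value 3.6 → rank 4.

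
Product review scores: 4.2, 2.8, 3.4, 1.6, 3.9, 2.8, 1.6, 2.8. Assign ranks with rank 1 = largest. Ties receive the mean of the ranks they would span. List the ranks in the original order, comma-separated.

Sorted (descending): 4.2, 3.9, 3.4, 2.8, 2.8, 2.8, 1.6, 1.6
The 3 values of 2.8 occupy positions 4–6 → average rank 5.
The 2 values of 1.6 occupy positions 7–8 → average rank (7+8)/2 = 7.5.

1, 5, 3, 7.5, 2, 5, 7.5, 5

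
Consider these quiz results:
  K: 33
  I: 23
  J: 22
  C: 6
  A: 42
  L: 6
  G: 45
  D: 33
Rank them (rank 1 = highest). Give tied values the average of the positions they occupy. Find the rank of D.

3.5

Sorted (descending): 45, 42, 33, 33, 23, 22, 6, 6
The 2 values of 33 occupy positions 3–4 → average rank (3+4)/2 = 3.5.
The 2 values of 6 occupy positions 7–8 → average rank (7+8)/2 = 7.5.
D has value 33 → rank 3.5.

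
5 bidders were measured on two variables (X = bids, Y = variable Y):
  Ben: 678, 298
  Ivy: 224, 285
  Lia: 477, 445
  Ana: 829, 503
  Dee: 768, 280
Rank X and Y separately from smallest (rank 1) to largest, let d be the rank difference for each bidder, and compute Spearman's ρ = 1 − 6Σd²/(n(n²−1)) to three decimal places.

0.300

Ranks of variable 1: 3, 1, 2, 5, 4
Ranks of variable 2: 3, 2, 4, 5, 1
d = r₁ − r₂: 0, -1, -2, 0, 3
d²: 0, 1, 4, 0, 9; Σd² = 14
ρ = 1 − 6·14/(5·24) = 1 − 84/120 = 0.300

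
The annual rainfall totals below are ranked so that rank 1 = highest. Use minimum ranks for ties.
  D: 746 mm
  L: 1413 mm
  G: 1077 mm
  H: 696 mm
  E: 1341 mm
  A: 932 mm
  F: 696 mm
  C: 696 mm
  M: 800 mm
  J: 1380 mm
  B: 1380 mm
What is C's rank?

Sorted (descending): 1413, 1380, 1380, 1341, 1077, 932, 800, 746, 696, 696, 696
The 2 values of 1380 occupy positions 2–3 → each gets rank 2.
The 3 values of 696 occupy positions 9–11 → each gets rank 9.
C has value 696 mm → rank 9.

9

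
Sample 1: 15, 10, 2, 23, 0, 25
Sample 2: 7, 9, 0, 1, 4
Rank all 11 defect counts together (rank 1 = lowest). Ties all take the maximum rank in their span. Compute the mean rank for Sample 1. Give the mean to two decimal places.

Sorted (ascending): 0, 0, 1, 2, 4, 7, 9, 10, 15, 23, 25
The 2 values of 0 occupy positions 1–2 → each gets rank 2.
Sample 1 values → pooled ranks: 15→9, 10→8, 2→4, 23→10, 0→2, 25→11
Mean rank = (9 + 8 + 4 + 10 + 2 + 11) / 6 = 7.33

7.33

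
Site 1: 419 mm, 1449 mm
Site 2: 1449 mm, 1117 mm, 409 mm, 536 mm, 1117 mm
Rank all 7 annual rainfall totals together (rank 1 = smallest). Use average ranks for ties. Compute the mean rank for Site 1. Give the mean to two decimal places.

4.25

Sorted (ascending): 409, 419, 536, 1117, 1117, 1449, 1449
The 2 values of 1117 occupy positions 4–5 → average rank (4+5)/2 = 4.5.
The 2 values of 1449 occupy positions 6–7 → average rank (6+7)/2 = 6.5.
Site 1 values → pooled ranks: 419→2, 1449→6.5
Mean rank = (2 + 6.5) / 2 = 4.25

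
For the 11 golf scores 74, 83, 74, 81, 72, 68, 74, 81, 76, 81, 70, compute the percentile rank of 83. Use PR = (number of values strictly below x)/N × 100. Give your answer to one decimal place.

N = 11.
Strictly below 83: 10. Equal to 83: 1.
PR = 10/11 × 100 = 90.9

90.9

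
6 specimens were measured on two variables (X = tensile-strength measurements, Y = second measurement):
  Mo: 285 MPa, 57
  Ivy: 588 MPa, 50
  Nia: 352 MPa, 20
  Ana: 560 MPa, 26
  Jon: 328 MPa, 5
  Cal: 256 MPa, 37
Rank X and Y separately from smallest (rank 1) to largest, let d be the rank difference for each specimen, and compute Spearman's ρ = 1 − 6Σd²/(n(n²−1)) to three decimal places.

Ranks of variable 1: 2, 6, 4, 5, 3, 1
Ranks of variable 2: 6, 5, 2, 3, 1, 4
d = r₁ − r₂: -4, 1, 2, 2, 2, -3
d²: 16, 1, 4, 4, 4, 9; Σd² = 38
ρ = 1 − 6·38/(6·35) = 1 − 228/210 = -0.086

-0.086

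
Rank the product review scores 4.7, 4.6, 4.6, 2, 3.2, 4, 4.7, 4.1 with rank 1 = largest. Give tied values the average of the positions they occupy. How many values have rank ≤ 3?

2

Sorted (descending): 4.7, 4.7, 4.6, 4.6, 4.1, 4, 3.2, 2
The 2 values of 4.7 occupy positions 1–2 → average rank (1+2)/2 = 1.5.
The 2 values of 4.6 occupy positions 3–4 → average rank (3+4)/2 = 3.5.
Ranks ≤ 3: {1.5, 1.5} → 2 values.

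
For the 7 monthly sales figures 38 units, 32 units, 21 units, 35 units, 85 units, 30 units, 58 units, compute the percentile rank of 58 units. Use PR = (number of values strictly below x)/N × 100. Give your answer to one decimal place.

N = 7.
Strictly below 58: 5. Equal to 58: 1.
PR = 5/7 × 100 = 71.4

71.4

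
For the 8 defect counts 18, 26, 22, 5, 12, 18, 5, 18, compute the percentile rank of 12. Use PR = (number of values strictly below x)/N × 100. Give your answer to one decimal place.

N = 8.
Strictly below 12: 2. Equal to 12: 1.
PR = 2/8 × 100 = 25.0

25.0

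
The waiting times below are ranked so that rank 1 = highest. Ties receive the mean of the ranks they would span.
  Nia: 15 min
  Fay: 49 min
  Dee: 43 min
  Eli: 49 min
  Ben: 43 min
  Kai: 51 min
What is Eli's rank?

Sorted (descending): 51, 49, 49, 43, 43, 15
The 2 values of 49 occupy positions 2–3 → average rank (2+3)/2 = 2.5.
The 2 values of 43 occupy positions 4–5 → average rank (4+5)/2 = 4.5.
Eli has value 49 min → rank 2.5.

2.5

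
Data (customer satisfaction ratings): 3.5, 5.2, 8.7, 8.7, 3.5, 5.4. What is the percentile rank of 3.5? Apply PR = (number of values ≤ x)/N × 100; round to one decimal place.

33.3

N = 6.
Strictly below 3.5: 0. Equal to 3.5: 2.
PR = 2/6 × 100 = 33.3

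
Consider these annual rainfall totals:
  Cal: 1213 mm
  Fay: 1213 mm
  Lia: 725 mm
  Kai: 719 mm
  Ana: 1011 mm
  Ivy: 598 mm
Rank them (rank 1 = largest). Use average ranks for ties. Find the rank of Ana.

3

Sorted (descending): 1213, 1213, 1011, 725, 719, 598
The 2 values of 1213 occupy positions 1–2 → average rank (1+2)/2 = 1.5.
Ana has value 1011 mm → rank 3.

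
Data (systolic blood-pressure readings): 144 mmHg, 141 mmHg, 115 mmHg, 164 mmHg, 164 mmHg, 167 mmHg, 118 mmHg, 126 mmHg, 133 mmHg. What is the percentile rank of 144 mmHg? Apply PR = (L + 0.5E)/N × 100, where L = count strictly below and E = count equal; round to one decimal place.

N = 9.
Strictly below 144: 5. Equal to 144: 1.
PR = (5 + 0.5·1)/9 × 100 = 61.1

61.1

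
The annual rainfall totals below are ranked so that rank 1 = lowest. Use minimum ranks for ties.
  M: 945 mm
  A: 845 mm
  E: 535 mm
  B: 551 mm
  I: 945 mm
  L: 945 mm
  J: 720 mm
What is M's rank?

5

Sorted (ascending): 535, 551, 720, 845, 945, 945, 945
The 3 values of 945 occupy positions 5–7 → each gets rank 5.
M has value 945 mm → rank 5.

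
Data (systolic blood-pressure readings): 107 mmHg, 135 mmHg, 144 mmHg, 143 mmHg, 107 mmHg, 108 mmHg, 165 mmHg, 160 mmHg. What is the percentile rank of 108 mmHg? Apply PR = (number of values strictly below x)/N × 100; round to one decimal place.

25.0

N = 8.
Strictly below 108: 2. Equal to 108: 1.
PR = 2/8 × 100 = 25.0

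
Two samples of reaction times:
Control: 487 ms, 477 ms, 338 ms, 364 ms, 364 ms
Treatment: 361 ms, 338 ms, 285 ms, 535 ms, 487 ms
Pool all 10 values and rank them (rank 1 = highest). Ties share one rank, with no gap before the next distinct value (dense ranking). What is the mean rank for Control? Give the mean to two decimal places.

3.80

Sorted (descending): 535, 487, 487, 477, 364, 364, 361, 338, 338, 285
The 2 values of 487 share dense rank 2.
The 2 values of 364 share dense rank 4.
The 2 values of 338 share dense rank 6.
Remaining distinct values take the next consecutive integers.
Control values → pooled ranks: 487→2, 477→3, 338→6, 364→4, 364→4
Mean rank = (2 + 3 + 6 + 4 + 4) / 5 = 3.80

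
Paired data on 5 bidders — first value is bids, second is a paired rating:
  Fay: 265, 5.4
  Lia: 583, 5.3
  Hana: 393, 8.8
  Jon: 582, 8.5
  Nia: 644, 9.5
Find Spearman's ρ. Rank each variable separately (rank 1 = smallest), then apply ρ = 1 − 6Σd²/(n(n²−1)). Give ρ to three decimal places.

Ranks of variable 1: 1, 4, 2, 3, 5
Ranks of variable 2: 2, 1, 4, 3, 5
d = r₁ − r₂: -1, 3, -2, 0, 0
d²: 1, 9, 4, 0, 0; Σd² = 14
ρ = 1 − 6·14/(5·24) = 1 − 84/120 = 0.300

0.300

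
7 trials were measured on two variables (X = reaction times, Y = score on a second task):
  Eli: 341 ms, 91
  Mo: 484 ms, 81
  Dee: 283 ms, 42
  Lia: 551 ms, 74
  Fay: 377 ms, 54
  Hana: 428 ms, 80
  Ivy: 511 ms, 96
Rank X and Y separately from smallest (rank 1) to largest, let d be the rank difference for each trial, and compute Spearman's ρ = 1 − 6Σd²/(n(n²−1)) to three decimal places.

Ranks of variable 1: 2, 5, 1, 7, 3, 4, 6
Ranks of variable 2: 6, 5, 1, 3, 2, 4, 7
d = r₁ − r₂: -4, 0, 0, 4, 1, 0, -1
d²: 16, 0, 0, 16, 1, 0, 1; Σd² = 34
ρ = 1 − 6·34/(7·48) = 1 − 204/336 = 0.393

0.393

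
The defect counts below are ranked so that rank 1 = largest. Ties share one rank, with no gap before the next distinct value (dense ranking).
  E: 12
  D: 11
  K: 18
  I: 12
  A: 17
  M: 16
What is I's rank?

Sorted (descending): 18, 17, 16, 12, 12, 11
The 2 values of 12 share dense rank 4.
Remaining distinct values take the next consecutive integers.
I has value 12 → rank 4.

4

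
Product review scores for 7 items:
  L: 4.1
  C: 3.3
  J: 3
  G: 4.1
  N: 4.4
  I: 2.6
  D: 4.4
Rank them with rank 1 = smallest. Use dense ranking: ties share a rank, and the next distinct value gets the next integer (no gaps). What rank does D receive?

Sorted (ascending): 2.6, 3, 3.3, 4.1, 4.1, 4.4, 4.4
The 2 values of 4.1 share dense rank 4.
The 2 values of 4.4 share dense rank 5.
Remaining distinct values take the next consecutive integers.
D has value 4.4 → rank 5.

5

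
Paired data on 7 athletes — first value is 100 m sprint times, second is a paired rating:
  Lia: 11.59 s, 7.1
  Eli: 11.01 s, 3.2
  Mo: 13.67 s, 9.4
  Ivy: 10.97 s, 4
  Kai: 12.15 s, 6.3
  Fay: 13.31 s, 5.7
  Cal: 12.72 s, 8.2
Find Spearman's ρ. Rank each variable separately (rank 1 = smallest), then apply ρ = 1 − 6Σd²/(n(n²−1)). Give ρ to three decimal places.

Ranks of variable 1: 3, 2, 7, 1, 4, 6, 5
Ranks of variable 2: 5, 1, 7, 2, 4, 3, 6
d = r₁ − r₂: -2, 1, 0, -1, 0, 3, -1
d²: 4, 1, 0, 1, 0, 9, 1; Σd² = 16
ρ = 1 − 6·16/(7·48) = 1 − 96/336 = 0.714

0.714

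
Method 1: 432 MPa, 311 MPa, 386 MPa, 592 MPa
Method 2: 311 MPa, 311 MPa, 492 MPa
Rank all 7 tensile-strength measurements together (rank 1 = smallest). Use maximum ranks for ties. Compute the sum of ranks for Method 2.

Sorted (ascending): 311, 311, 311, 386, 432, 492, 592
The 3 values of 311 occupy positions 1–3 → each gets rank 3.
Method 2 values → pooled ranks: 311→3, 311→3, 492→6
Rank sum = 3 + 3 + 6 = 12

12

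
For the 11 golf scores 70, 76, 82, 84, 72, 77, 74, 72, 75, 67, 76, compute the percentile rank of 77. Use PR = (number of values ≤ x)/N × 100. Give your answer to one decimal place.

N = 11.
Strictly below 77: 8. Equal to 77: 1.
PR = 9/11 × 100 = 81.8

81.8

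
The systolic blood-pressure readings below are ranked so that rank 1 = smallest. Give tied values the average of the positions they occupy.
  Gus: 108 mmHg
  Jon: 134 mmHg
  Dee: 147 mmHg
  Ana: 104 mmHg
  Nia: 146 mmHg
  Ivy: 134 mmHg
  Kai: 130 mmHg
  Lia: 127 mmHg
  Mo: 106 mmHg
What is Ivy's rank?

Sorted (ascending): 104, 106, 108, 127, 130, 134, 134, 146, 147
The 2 values of 134 occupy positions 6–7 → average rank (6+7)/2 = 6.5.
Ivy has value 134 mmHg → rank 6.5.

6.5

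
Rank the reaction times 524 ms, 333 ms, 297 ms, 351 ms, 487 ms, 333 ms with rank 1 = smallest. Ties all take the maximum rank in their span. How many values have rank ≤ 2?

Sorted (ascending): 297, 333, 333, 351, 487, 524
The 2 values of 333 occupy positions 2–3 → each gets rank 3.
Ranks ≤ 2: {1} → 1 value.

1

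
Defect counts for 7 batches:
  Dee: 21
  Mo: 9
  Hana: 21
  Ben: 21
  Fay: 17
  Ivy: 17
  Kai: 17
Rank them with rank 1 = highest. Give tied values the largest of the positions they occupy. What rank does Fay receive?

Sorted (descending): 21, 21, 21, 17, 17, 17, 9
The 3 values of 21 occupy positions 1–3 → each gets rank 3.
The 3 values of 17 occupy positions 4–6 → each gets rank 6.
Fay has value 17 → rank 6.

6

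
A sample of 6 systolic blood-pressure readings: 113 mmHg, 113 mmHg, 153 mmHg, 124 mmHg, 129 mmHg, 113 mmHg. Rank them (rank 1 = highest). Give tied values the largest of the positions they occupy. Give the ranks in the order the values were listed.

6, 6, 1, 3, 2, 6

Sorted (descending): 153, 129, 124, 113, 113, 113
The 3 values of 113 occupy positions 4–6 → each gets rank 6.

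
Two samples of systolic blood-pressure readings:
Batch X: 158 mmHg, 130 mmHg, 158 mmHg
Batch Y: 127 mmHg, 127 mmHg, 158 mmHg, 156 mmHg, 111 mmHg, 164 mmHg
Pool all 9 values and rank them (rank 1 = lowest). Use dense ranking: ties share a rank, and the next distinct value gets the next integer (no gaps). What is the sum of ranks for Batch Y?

20

Sorted (ascending): 111, 127, 127, 130, 156, 158, 158, 158, 164
The 2 values of 127 share dense rank 2.
The 3 values of 158 share dense rank 5.
Remaining distinct values take the next consecutive integers.
Batch Y values → pooled ranks: 127→2, 127→2, 158→5, 156→4, 111→1, 164→6
Rank sum = 2 + 2 + 5 + 4 + 1 + 6 = 20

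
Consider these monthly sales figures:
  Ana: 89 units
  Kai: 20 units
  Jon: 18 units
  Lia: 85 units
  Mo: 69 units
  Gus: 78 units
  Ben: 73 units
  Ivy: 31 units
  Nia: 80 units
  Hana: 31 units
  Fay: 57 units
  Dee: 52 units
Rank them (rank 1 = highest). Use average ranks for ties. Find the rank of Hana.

9.5

Sorted (descending): 89, 85, 80, 78, 73, 69, 57, 52, 31, 31, 20, 18
The 2 values of 31 occupy positions 9–10 → average rank (9+10)/2 = 9.5.
Hana has value 31 units → rank 9.5.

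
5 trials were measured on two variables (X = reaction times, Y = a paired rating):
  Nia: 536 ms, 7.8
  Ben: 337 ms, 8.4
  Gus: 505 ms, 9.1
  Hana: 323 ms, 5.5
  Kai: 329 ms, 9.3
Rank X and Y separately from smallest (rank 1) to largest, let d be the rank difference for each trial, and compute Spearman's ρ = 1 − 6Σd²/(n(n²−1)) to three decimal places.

0.100

Ranks of variable 1: 5, 3, 4, 1, 2
Ranks of variable 2: 2, 3, 4, 1, 5
d = r₁ − r₂: 3, 0, 0, 0, -3
d²: 9, 0, 0, 0, 9; Σd² = 18
ρ = 1 − 6·18/(5·24) = 1 − 108/120 = 0.100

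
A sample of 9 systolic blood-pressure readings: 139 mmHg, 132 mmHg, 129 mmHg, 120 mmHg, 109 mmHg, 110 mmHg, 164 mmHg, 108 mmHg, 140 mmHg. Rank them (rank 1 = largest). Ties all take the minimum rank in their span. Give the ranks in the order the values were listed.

3, 4, 5, 6, 8, 7, 1, 9, 2

Sorted (descending): 164, 140, 139, 132, 129, 120, 110, 109, 108
No ties — each value takes its position as its rank.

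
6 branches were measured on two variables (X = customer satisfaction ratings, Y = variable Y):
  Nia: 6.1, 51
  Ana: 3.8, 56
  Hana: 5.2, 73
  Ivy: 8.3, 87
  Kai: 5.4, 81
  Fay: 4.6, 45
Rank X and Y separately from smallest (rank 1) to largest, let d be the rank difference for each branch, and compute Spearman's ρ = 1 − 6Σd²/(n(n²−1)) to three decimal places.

0.543

Ranks of variable 1: 5, 1, 3, 6, 4, 2
Ranks of variable 2: 2, 3, 4, 6, 5, 1
d = r₁ − r₂: 3, -2, -1, 0, -1, 1
d²: 9, 4, 1, 0, 1, 1; Σd² = 16
ρ = 1 − 6·16/(6·35) = 1 − 96/210 = 0.543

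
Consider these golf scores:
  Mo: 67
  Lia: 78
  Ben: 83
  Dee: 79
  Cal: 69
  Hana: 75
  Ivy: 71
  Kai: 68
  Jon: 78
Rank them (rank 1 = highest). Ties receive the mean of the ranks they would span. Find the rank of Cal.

Sorted (descending): 83, 79, 78, 78, 75, 71, 69, 68, 67
The 2 values of 78 occupy positions 3–4 → average rank (3+4)/2 = 3.5.
Cal has value 69 → rank 7.

7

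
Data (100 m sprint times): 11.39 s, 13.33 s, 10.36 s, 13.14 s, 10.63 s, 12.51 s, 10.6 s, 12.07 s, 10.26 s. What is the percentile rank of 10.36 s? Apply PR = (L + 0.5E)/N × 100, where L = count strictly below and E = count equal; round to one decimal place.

N = 9.
Strictly below 10.36: 1. Equal to 10.36: 1.
PR = (1 + 0.5·1)/9 × 100 = 16.7

16.7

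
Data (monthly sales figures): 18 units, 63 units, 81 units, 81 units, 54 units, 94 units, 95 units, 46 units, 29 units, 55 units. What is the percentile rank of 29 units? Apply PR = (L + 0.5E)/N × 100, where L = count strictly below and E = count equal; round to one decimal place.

N = 10.
Strictly below 29: 1. Equal to 29: 1.
PR = (1 + 0.5·1)/10 × 100 = 15.0

15.0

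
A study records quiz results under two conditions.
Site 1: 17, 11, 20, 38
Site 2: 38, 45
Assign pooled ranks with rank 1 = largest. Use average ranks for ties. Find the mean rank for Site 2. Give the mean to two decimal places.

Sorted (descending): 45, 38, 38, 20, 17, 11
The 2 values of 38 occupy positions 2–3 → average rank (2+3)/2 = 2.5.
Site 2 values → pooled ranks: 38→2.5, 45→1
Mean rank = (2.5 + 1) / 2 = 1.75

1.75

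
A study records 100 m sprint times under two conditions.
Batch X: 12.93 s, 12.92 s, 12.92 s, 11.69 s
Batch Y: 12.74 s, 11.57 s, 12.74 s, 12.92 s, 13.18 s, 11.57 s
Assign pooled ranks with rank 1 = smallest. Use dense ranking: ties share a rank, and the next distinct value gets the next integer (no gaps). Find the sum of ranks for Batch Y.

Sorted (ascending): 11.57, 11.57, 11.69, 12.74, 12.74, 12.92, 12.92, 12.92, 12.93, 13.18
The 2 values of 11.57 share dense rank 1.
The 2 values of 12.74 share dense rank 3.
The 3 values of 12.92 share dense rank 4.
Remaining distinct values take the next consecutive integers.
Batch Y values → pooled ranks: 12.74→3, 11.57→1, 12.74→3, 12.92→4, 13.18→6, 11.57→1
Rank sum = 3 + 1 + 3 + 4 + 6 + 1 = 18

18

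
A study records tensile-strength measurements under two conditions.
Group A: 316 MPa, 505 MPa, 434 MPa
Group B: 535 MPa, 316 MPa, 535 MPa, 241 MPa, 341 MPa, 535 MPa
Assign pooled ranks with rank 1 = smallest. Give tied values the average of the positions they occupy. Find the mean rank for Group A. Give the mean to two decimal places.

4.50

Sorted (ascending): 241, 316, 316, 341, 434, 505, 535, 535, 535
The 2 values of 316 occupy positions 2–3 → average rank (2+3)/2 = 2.5.
The 3 values of 535 occupy positions 7–9 → average rank 8.
Group A values → pooled ranks: 316→2.5, 505→6, 434→5
Mean rank = (2.5 + 6 + 5) / 3 = 4.50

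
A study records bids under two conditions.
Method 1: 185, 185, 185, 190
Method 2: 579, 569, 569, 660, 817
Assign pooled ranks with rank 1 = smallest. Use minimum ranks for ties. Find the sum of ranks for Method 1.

Sorted (ascending): 185, 185, 185, 190, 569, 569, 579, 660, 817
The 3 values of 185 occupy positions 1–3 → each gets rank 1.
The 2 values of 569 occupy positions 5–6 → each gets rank 5.
Method 1 values → pooled ranks: 185→1, 185→1, 185→1, 190→4
Rank sum = 1 + 1 + 1 + 4 = 7

7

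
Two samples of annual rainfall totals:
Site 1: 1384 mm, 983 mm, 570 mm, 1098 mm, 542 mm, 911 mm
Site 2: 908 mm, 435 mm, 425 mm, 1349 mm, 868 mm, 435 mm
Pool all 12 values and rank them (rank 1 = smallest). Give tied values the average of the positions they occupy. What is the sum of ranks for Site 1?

48

Sorted (ascending): 425, 435, 435, 542, 570, 868, 908, 911, 983, 1098, 1349, 1384
The 2 values of 435 occupy positions 2–3 → average rank (2+3)/2 = 2.5.
Site 1 values → pooled ranks: 1384→12, 983→9, 570→5, 1098→10, 542→4, 911→8
Rank sum = 12 + 9 + 5 + 10 + 4 + 8 = 48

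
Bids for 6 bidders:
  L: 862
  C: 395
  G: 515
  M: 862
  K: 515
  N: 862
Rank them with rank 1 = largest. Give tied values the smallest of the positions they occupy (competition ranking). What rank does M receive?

1

Sorted (descending): 862, 862, 862, 515, 515, 395
The 3 values of 862 occupy positions 1–3 → each gets rank 1.
The 2 values of 515 occupy positions 4–5 → each gets rank 4.
M has value 862 → rank 1.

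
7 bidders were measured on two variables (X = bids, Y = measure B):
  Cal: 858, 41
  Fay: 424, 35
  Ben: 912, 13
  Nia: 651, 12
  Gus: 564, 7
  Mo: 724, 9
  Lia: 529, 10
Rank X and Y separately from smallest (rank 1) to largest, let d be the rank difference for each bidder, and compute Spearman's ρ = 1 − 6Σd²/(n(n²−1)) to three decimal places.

Ranks of variable 1: 6, 1, 7, 4, 3, 5, 2
Ranks of variable 2: 7, 6, 5, 4, 1, 2, 3
d = r₁ − r₂: -1, -5, 2, 0, 2, 3, -1
d²: 1, 25, 4, 0, 4, 9, 1; Σd² = 44
ρ = 1 − 6·44/(7·48) = 1 − 264/336 = 0.214

0.214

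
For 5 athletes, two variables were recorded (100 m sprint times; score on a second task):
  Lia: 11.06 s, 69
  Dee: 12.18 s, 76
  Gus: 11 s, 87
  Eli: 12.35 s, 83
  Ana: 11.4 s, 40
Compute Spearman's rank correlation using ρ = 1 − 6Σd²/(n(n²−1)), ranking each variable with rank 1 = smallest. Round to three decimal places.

-0.100

Ranks of variable 1: 2, 4, 1, 5, 3
Ranks of variable 2: 2, 3, 5, 4, 1
d = r₁ − r₂: 0, 1, -4, 1, 2
d²: 0, 1, 16, 1, 4; Σd² = 22
ρ = 1 − 6·22/(5·24) = 1 − 132/120 = -0.100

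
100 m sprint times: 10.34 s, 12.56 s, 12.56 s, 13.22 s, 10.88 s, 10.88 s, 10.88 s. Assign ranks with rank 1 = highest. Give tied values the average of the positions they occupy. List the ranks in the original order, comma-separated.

7, 2.5, 2.5, 1, 5, 5, 5

Sorted (descending): 13.22, 12.56, 12.56, 10.88, 10.88, 10.88, 10.34
The 2 values of 12.56 occupy positions 2–3 → average rank (2+3)/2 = 2.5.
The 3 values of 10.88 occupy positions 4–6 → average rank 5.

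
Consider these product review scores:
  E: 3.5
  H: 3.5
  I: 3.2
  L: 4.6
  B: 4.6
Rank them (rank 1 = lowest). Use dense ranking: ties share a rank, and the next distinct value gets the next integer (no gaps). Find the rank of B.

3

Sorted (ascending): 3.2, 3.5, 3.5, 4.6, 4.6
The 2 values of 3.5 share dense rank 2.
The 2 values of 4.6 share dense rank 3.
Remaining distinct values take the next consecutive integers.
B has value 4.6 → rank 3.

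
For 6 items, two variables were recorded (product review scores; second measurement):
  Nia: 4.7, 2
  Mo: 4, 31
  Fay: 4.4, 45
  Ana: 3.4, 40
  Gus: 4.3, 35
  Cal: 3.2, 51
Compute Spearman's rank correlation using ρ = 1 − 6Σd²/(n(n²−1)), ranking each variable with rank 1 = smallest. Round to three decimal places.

Ranks of variable 1: 6, 3, 5, 2, 4, 1
Ranks of variable 2: 1, 2, 5, 4, 3, 6
d = r₁ − r₂: 5, 1, 0, -2, 1, -5
d²: 25, 1, 0, 4, 1, 25; Σd² = 56
ρ = 1 − 6·56/(6·35) = 1 − 336/210 = -0.600

-0.600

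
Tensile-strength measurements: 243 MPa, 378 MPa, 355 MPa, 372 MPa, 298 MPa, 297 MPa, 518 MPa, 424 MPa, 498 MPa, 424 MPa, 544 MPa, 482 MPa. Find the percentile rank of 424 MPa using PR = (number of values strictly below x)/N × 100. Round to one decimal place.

50.0

N = 12.
Strictly below 424: 6. Equal to 424: 2.
PR = 6/12 × 100 = 50.0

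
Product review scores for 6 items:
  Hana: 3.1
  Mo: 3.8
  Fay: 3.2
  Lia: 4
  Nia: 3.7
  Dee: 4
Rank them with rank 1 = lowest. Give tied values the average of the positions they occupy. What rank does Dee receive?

Sorted (ascending): 3.1, 3.2, 3.7, 3.8, 4, 4
The 2 values of 4 occupy positions 5–6 → average rank (5+6)/2 = 5.5.
Dee has value 4 → rank 5.5.

5.5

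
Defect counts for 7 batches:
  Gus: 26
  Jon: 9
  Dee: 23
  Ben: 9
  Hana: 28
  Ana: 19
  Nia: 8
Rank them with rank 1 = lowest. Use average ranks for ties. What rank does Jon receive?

Sorted (ascending): 8, 9, 9, 19, 23, 26, 28
The 2 values of 9 occupy positions 2–3 → average rank (2+3)/2 = 2.5.
Jon has value 9 → rank 2.5.

2.5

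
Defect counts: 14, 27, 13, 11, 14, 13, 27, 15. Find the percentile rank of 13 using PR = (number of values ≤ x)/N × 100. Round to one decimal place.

37.5

N = 8.
Strictly below 13: 1. Equal to 13: 2.
PR = 3/8 × 100 = 37.5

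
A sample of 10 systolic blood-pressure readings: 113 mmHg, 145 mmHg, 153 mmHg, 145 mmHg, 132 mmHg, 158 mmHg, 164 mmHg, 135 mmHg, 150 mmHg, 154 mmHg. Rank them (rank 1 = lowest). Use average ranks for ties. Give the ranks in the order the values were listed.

Sorted (ascending): 113, 132, 135, 145, 145, 150, 153, 154, 158, 164
The 2 values of 145 occupy positions 4–5 → average rank (4+5)/2 = 4.5.

1, 4.5, 7, 4.5, 2, 9, 10, 3, 6, 8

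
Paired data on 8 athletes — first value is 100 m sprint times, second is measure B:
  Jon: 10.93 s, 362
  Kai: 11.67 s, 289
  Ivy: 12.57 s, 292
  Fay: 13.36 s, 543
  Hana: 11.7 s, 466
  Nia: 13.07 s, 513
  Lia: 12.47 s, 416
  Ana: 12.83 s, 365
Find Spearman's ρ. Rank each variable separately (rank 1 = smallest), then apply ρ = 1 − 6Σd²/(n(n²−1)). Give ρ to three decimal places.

Ranks of variable 1: 1, 2, 5, 8, 3, 7, 4, 6
Ranks of variable 2: 3, 1, 2, 8, 6, 7, 5, 4
d = r₁ − r₂: -2, 1, 3, 0, -3, 0, -1, 2
d²: 4, 1, 9, 0, 9, 0, 1, 4; Σd² = 28
ρ = 1 − 6·28/(8·63) = 1 − 168/504 = 0.667

0.667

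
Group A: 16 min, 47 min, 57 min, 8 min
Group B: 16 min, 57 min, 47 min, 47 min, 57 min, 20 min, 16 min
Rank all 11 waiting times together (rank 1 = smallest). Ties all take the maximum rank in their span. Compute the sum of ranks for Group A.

24

Sorted (ascending): 8, 16, 16, 16, 20, 47, 47, 47, 57, 57, 57
The 3 values of 16 occupy positions 2–4 → each gets rank 4.
The 3 values of 47 occupy positions 6–8 → each gets rank 8.
The 3 values of 57 occupy positions 9–11 → each gets rank 11.
Group A values → pooled ranks: 16→4, 47→8, 57→11, 8→1
Rank sum = 4 + 8 + 11 + 1 = 24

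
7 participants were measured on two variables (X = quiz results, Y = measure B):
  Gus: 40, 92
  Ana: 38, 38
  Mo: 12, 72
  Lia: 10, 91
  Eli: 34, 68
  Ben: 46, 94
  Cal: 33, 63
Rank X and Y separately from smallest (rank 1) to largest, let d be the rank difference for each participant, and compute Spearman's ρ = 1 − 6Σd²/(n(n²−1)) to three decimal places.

0.321

Ranks of variable 1: 6, 5, 2, 1, 4, 7, 3
Ranks of variable 2: 6, 1, 4, 5, 3, 7, 2
d = r₁ − r₂: 0, 4, -2, -4, 1, 0, 1
d²: 0, 16, 4, 16, 1, 0, 1; Σd² = 38
ρ = 1 − 6·38/(7·48) = 1 − 228/336 = 0.321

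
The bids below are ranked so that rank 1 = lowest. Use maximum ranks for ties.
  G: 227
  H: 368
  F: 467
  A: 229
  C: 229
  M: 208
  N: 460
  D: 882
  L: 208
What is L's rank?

Sorted (ascending): 208, 208, 227, 229, 229, 368, 460, 467, 882
The 2 values of 208 occupy positions 1–2 → each gets rank 2.
The 2 values of 229 occupy positions 4–5 → each gets rank 5.
L has value 208 → rank 2.

2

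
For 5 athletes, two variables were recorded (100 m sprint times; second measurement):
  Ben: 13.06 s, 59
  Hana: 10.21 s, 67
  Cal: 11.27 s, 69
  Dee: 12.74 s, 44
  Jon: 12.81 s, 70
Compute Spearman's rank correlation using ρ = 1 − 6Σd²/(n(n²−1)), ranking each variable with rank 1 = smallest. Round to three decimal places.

-0.100

Ranks of variable 1: 5, 1, 2, 3, 4
Ranks of variable 2: 2, 3, 4, 1, 5
d = r₁ − r₂: 3, -2, -2, 2, -1
d²: 9, 4, 4, 4, 1; Σd² = 22
ρ = 1 − 6·22/(5·24) = 1 − 132/120 = -0.100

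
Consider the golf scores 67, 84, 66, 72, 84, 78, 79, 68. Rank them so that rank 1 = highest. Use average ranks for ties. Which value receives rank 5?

72

Sorted (descending): 84, 84, 79, 78, 72, 68, 67, 66
The 2 values of 84 occupy positions 1–2 → average rank (1+2)/2 = 1.5.
Rank 5 → value 72.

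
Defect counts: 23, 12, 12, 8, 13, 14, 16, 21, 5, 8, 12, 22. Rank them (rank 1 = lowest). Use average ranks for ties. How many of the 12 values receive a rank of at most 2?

Sorted (ascending): 5, 8, 8, 12, 12, 12, 13, 14, 16, 21, 22, 23
The 2 values of 8 occupy positions 2–3 → average rank (2+3)/2 = 2.5.
The 3 values of 12 occupy positions 4–6 → average rank 5.
Ranks ≤ 2: {1} → 1 value.

1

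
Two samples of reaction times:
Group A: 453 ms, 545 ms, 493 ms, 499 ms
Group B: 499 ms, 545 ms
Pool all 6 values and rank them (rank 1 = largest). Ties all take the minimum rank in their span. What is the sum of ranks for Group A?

15

Sorted (descending): 545, 545, 499, 499, 493, 453
The 2 values of 545 occupy positions 1–2 → each gets rank 1.
The 2 values of 499 occupy positions 3–4 → each gets rank 3.
Group A values → pooled ranks: 453→6, 545→1, 493→5, 499→3
Rank sum = 6 + 1 + 5 + 3 = 15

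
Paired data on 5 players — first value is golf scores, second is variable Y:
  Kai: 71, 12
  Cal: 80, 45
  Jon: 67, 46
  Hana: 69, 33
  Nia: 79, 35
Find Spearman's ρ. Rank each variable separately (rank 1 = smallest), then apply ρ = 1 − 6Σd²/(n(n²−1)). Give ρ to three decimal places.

-0.100

Ranks of variable 1: 3, 5, 1, 2, 4
Ranks of variable 2: 1, 4, 5, 2, 3
d = r₁ − r₂: 2, 1, -4, 0, 1
d²: 4, 1, 16, 0, 1; Σd² = 22
ρ = 1 − 6·22/(5·24) = 1 − 132/120 = -0.100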